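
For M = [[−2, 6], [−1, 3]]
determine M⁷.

M² = M (a projection; rank 1, trace 1), so M⁷ = M.

[[−2, 6], [−1, 3]]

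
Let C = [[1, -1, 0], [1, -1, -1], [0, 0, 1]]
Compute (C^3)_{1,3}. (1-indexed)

C^2 = [[0, 0, 1], [0, 0, 0], [0, 0, 1]]
C^3 = [[0, 0, 1], [0, 0, 0], [0, 0, 1]]

1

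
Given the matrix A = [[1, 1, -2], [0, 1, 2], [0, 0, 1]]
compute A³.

A = I + N where N = [[0, 1, -2], [0, 0, 2], [0, 0, 0]] is strictly upper-triangular, so N³ = 0.
(I + N)³ = I + 3·N + 3·N² = [[1, 3, 0], [0, 1, 6], [0, 0, 1]].

[[1, 3, 0], [0, 1, 6], [0, 0, 1]]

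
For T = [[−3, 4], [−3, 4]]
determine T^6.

T² = T (a projection; rank 1, trace 1), so T^6 = T.

[[−3, 4], [−3, 4]]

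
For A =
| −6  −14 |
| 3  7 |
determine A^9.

[[−6, −14], [3, 7]]

A² = A (a projection; rank 1, trace 1), so A^9 = A.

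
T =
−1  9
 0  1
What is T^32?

[[1, 0], [0, 1]]

T² = I (check: tr T = 0 and det T = −1), so T^32 = I since 32 is even.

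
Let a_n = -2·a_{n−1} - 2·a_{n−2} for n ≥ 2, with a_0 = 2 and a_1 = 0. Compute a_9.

0

With companion matrix Q = [[-2, -2], [1, 0]], [a_n, a_{n−1}]ᵀ = Q·[a_{n−1}, a_{n−2}]ᵀ, so [a_9, a_8]ᵀ = Q⁸·[a_1, a_0]ᵀ.
Q⁸ = [[16, 0], [0, 16]], giving [a_9, a_8]ᵀ = [[0], [32]].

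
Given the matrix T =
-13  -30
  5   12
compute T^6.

tr T = -1 and det T = -6, so the characteristic polynomial is λ² − (-1)λ + (-6) with roots 2 and -3.
Eigenvectors give P = [[2, -3], [-1, 1]] with P⁻¹ = [[-1, -3], [-1, -2]], and T = P·diag(2, -3)·P⁻¹.
Then T^6 = P·diag(64, 729)·P⁻¹ = [[128, -2187], [-64, 729]] · [[-1, -3], [-1, -2]] = [[2059, 3990], [-665, -1266]].

[[2059, 3990], [-665, -1266]]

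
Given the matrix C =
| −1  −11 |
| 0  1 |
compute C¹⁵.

C² = I (check: tr C = 0 and det C = −1), so C¹⁵ = C since 15 is odd.

[[−1, −11], [0, 1]]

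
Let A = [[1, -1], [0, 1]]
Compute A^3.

A = I + N where N = [[0, -1], [0, 0]] is strictly upper-triangular, so N^2 = 0.
(I + N)^3 = I + 3·N = [[1, -3], [0, 1]].

[[1, -3], [0, 1]]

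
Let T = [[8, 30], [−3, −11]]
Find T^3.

[[62, 210], [−21, −71]]

tr T = −3 and det T = 2, so the characteristic polynomial is λ² − (−3)λ + (2) with roots −1 and −2.
Eigenvectors give P = [[−10, −3], [3, 1]] with P⁻¹ = [[−1, −3], [3, 10]], and T = P·diag(−1, −2)·P⁻¹.
Then T^3 = P·diag(−1, −8)·P⁻¹ = [[10, 24], [−3, −8]] · [[−1, −3], [3, 10]] = [[62, 210], [−21, −71]].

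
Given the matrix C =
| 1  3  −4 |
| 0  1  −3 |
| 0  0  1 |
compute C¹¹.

[[1, 33, −539], [0, 1, −33], [0, 0, 1]]

C = I + N where N = [[0, 3, −4], [0, 0, −3], [0, 0, 0]] is strictly upper-triangular, so N³ = 0.
(I + N)¹¹ = I + 11·N + 55·N² = [[1, 33, −539], [0, 1, −33], [0, 0, 1]].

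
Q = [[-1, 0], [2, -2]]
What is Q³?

Q² = [[1, 0], [-6, 4]]
Q³ = [[-1, 0], [14, -8]]

[[-1, 0], [14, -8]]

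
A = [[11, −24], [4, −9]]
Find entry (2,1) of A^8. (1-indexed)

6560

tr A = 2 and det A = −3, so the characteristic polynomial is λ² − (2)λ + (−3) with roots 3 and −1.
Eigenvectors give P = [[3, 2], [1, 1]] with P⁻¹ = [[1, −2], [−1, 3]], and A = P·diag(3, −1)·P⁻¹.
Then A^8 = P·diag(6561, 1)·P⁻¹ = [[19683, 2], [6561, 1]] · [[1, −2], [−1, 3]] = [[19681, −39360], [6560, −13119]].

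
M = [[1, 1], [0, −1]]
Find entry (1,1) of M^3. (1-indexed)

1

M^2 = [[1, 0], [0, 1]]
M^3 = [[1, 1], [0, −1]]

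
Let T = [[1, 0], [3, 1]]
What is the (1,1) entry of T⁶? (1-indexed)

1

T = I + N where N = [[0, 0], [3, 0]] is strictly lower-triangular, so N² = 0.
(I + N)⁶ = I + 6·N = [[1, 0], [18, 1]].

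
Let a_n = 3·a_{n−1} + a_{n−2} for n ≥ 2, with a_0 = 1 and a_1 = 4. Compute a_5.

469

With companion matrix Q = [[3, 1], [1, 0]], [a_n, a_{n−1}]ᵀ = Q·[a_{n−1}, a_{n−2}]ᵀ, so [a_5, a_4]ᵀ = Q⁴·[a_1, a_0]ᵀ.
Q⁴ = [[109, 33], [33, 10]], giving [a_5, a_4]ᵀ = [[469], [142]].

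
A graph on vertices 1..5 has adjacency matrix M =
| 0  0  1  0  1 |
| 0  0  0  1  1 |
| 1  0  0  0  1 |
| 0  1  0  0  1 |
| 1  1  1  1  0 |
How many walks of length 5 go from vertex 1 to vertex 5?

The number of length-5 walks from vertex 1 to vertex 5 is entry (1,5) of M^5, where M is the adjacency matrix.
M^2 = [[2, 1, 1, 1, 1], [1, 2, 1, 1, 1], [1, 1, 2, 1, 1], [1, 1, 1, 2, 1], [1, 1, 1, 1, 4]]
M^3 = [[2, 2, 3, 2, 5], [2, 2, 2, 3, 5], [3, 2, 2, 2, 5], [2, 3, 2, 2, 5], [5, 5, 5, 5, 4]]
M^4 = [[8, 7, 7, 7, 9], [7, 8, 7, 7, 9], [7, 7, 8, 7, 9], [7, 7, 7, 8, 9], [9, 9, 9, 9, 20]]
M^5 = [[16, 16, 17, 16, 29], [16, 16, 16, 17, 29], [17, 16, 16, 16, 29], [16, 17, 16, 16, 29], [29, 29, 29, 29, 36]]

29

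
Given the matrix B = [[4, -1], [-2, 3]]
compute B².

[[18, -7], [-14, 11]]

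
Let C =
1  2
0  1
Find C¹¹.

C = I + N where N = [[0, 2], [0, 0]] is strictly upper-triangular, so N² = 0.
(I + N)¹¹ = I + 11·N = [[1, 22], [0, 1]].

[[1, 22], [0, 1]]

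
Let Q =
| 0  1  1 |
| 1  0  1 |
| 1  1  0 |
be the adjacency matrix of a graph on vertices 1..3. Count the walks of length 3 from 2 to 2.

2

The number of length-3 walks from vertex 2 to vertex 2 is entry (2,2) of Q³, where Q is the adjacency matrix.
Q² = [[2, 1, 1], [1, 2, 1], [1, 1, 2]]
Q³ = [[2, 3, 3], [3, 2, 3], [3, 3, 2]]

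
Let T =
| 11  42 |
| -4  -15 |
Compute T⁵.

[[1451, 5082], [-484, -1695]]

tr T = -4 and det T = 3, so the characteristic polynomial is λ² − (-4)λ + (3) with roots -1 and -3.
Eigenvectors give P = [[-7, 3], [2, -1]] with P⁻¹ = [[-1, -3], [-2, -7]], and T = P·diag(-1, -3)·P⁻¹.
Then T⁵ = P·diag(-1, -243)·P⁻¹ = [[7, -729], [-2, 243]] · [[-1, -3], [-2, -7]] = [[1451, 5082], [-484, -1695]].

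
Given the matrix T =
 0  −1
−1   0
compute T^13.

T² = I (check: tr T = 0 and det T = −1), so T^13 = T since 13 is odd.

[[0, −1], [−1, 0]]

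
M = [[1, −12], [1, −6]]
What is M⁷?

tr M = −5 and det M = 6, so the characteristic polynomial is λ² − (−5)λ + (6) with roots −2 and −3.
Eigenvectors give P = [[4, 3], [1, 1]] with P⁻¹ = [[1, −3], [−1, 4]], and M = P·diag(−2, −3)·P⁻¹.
Then M⁷ = P·diag(−128, −2187)·P⁻¹ = [[−512, −6561], [−128, −2187]] · [[1, −3], [−1, 4]] = [[6049, −24708], [2059, −8364]].

[[6049, −24708], [2059, −8364]]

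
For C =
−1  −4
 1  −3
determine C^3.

[[19, −36], [9, 1]]

C^2 = [[−3, 16], [−4, 5]]
C^3 = [[19, −36], [9, 1]]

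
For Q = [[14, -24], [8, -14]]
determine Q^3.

[[56, -96], [32, -56]]

tr Q = 0 and det Q = -4, so the characteristic polynomial is λ² − (0)λ + (-4) with roots 2 and -2.
Eigenvectors give P = [[-2, -3], [-1, -2]] with P⁻¹ = [[-2, 3], [1, -2]], and Q = P·diag(2, -2)·P⁻¹.
Then Q^3 = P·diag(8, -8)·P⁻¹ = [[-16, 24], [-8, 16]] · [[-2, 3], [1, -2]] = [[56, -96], [32, -56]].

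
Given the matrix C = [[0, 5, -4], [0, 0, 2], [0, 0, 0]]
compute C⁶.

C is strictly triangular, hence nilpotent: C³ = 0, so C⁶ = 0.

[[0, 0, 0], [0, 0, 0], [0, 0, 0]]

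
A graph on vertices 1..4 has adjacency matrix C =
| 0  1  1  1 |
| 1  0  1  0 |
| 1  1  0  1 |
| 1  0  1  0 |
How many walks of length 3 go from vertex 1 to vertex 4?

5

The number of length-3 walks from vertex 1 to vertex 4 is entry (1,4) of C³, where C is the adjacency matrix.
C² = [[3, 1, 2, 1], [1, 2, 1, 2], [2, 1, 3, 1], [1, 2, 1, 2]]
C³ = [[4, 5, 5, 5], [5, 2, 5, 2], [5, 5, 4, 5], [5, 2, 5, 2]]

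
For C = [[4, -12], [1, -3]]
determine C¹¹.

[[4, -12], [1, -3]]

C² = C (a projection; rank 1, trace 1), so C¹¹ = C.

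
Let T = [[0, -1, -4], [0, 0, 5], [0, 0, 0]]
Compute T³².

[[0, 0, 0], [0, 0, 0], [0, 0, 0]]

T is strictly triangular, hence nilpotent: T³ = 0, so T³² = 0.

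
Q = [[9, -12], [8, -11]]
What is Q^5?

[[489, -732], [488, -731]]

tr Q = -2 and det Q = -3, so the characteristic polynomial is λ² − (-2)λ + (-3) with roots 1 and -3.
Eigenvectors give P = [[3, 1], [2, 1]] with P⁻¹ = [[1, -1], [-2, 3]], and Q = P·diag(1, -3)·P⁻¹.
Then Q^5 = P·diag(1, -243)·P⁻¹ = [[3, -243], [2, -243]] · [[1, -1], [-2, 3]] = [[489, -732], [488, -731]].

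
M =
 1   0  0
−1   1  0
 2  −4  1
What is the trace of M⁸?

M = I + N where N = [[0, 0, 0], [−1, 0, 0], [2, −4, 0]] is strictly lower-triangular, so N³ = 0.
(I + N)⁸ = I + 8·N + 28·N² = [[1, 0, 0], [−8, 1, 0], [128, −32, 1]].

3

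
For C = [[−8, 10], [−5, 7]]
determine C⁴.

[[146, −130], [65, −49]]

tr C = −1 and det C = −6, so the characteristic polynomial is λ² − (−1)λ + (−6) with roots 2 and −3.
Eigenvectors give P = [[1, 2], [1, 1]] with P⁻¹ = [[−1, 2], [1, −1]], and C = P·diag(2, −3)·P⁻¹.
Then C⁴ = P·diag(16, 81)·P⁻¹ = [[16, 162], [16, 81]] · [[−1, 2], [1, −1]] = [[146, −130], [65, −49]].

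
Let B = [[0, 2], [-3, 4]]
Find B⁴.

[[-60, 32], [-48, 4]]

B² = [[-6, 8], [-12, 10]]
B³ = [[-24, 20], [-30, 16]]
B⁴ = [[-60, 32], [-48, 4]]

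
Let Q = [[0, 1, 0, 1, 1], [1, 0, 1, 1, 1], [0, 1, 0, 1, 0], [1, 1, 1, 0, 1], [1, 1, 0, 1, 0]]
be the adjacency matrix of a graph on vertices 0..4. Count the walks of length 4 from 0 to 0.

25

The number of length-4 walks from vertex 0 to vertex 0 is entry (0,0) of Q⁴, where Q is the adjacency matrix.
Q² = [[3, 2, 2, 2, 2], [2, 4, 1, 3, 2], [2, 1, 2, 1, 2], [2, 3, 1, 4, 2], [2, 2, 2, 2, 3]]
Q³ = [[6, 9, 4, 9, 7], [9, 8, 7, 9, 9], [4, 7, 2, 7, 4], [9, 9, 7, 8, 9], [7, 9, 4, 9, 6]]
Q⁴ = [[25, 26, 18, 26, 24], [26, 34, 17, 33, 26], [18, 17, 14, 17, 18], [26, 33, 17, 34, 26], [24, 26, 18, 26, 25]]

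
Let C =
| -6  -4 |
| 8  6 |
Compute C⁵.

[[-96, -64], [128, 96]]

tr C = 0 and det C = -4, so the characteristic polynomial is λ² − (0)λ + (-4) with roots -2 and 2.
Eigenvectors give P = [[1, 1], [-1, -2]] with P⁻¹ = [[2, 1], [-1, -1]], and C = P·diag(-2, 2)·P⁻¹.
Then C⁵ = P·diag(-32, 32)·P⁻¹ = [[-32, 32], [32, -64]] · [[2, 1], [-1, -1]] = [[-96, -64], [128, 96]].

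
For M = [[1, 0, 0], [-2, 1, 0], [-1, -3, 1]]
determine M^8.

[[1, 0, 0], [-16, 1, 0], [160, -24, 1]]

M = I + N where N = [[0, 0, 0], [-2, 0, 0], [-1, -3, 0]] is strictly lower-triangular, so N^3 = 0.
(I + N)^8 = I + 8·N + 28·N^2 = [[1, 0, 0], [-16, 1, 0], [160, -24, 1]].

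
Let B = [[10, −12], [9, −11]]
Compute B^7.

[[388, −516], [387, −515]]

tr B = −1 and det B = −2, so the characteristic polynomial is λ² − (−1)λ + (−2) with roots 1 and −2.
Eigenvectors give P = [[4, 1], [3, 1]] with P⁻¹ = [[1, −1], [−3, 4]], and B = P·diag(1, −2)·P⁻¹.
Then B^7 = P·diag(1, −128)·P⁻¹ = [[4, −128], [3, −128]] · [[1, −1], [−3, 4]] = [[388, −516], [387, −515]].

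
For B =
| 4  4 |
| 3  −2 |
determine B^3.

B^2 = [[28, 8], [6, 16]]
B^3 = [[136, 96], [72, −8]]

[[136, 96], [72, −8]]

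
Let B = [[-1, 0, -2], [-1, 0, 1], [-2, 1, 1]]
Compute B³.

B² = [[5, -2, 0], [-1, 1, 3], [-1, 1, 6]]
B³ = [[-3, 0, -12], [-6, 3, 6], [-12, 6, 9]]

[[-3, 0, -12], [-6, 3, 6], [-12, 6, 9]]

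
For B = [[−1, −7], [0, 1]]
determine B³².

B² = I (check: tr B = 0 and det B = −1), so B³² = I since 32 is even.

[[1, 0], [0, 1]]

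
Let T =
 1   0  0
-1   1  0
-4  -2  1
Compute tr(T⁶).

T = I + N where N = [[0, 0, 0], [-1, 0, 0], [-4, -2, 0]] is strictly lower-triangular, so N³ = 0.
(I + N)⁶ = I + 6·N + 15·N² = [[1, 0, 0], [-6, 1, 0], [6, -12, 1]].

3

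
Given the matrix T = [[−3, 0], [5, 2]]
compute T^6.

tr T = −1 and det T = −6, so the characteristic polynomial is λ² − (−1)λ + (−6) with roots 2 and −3.
Eigenvectors give P = [[0, −1], [1, 1]] with P⁻¹ = [[1, 1], [−1, 0]], and T = P·diag(2, −3)·P⁻¹.
Then T^6 = P·diag(64, 729)·P⁻¹ = [[0, −729], [64, 729]] · [[1, 1], [−1, 0]] = [[729, 0], [−665, 64]].

[[729, 0], [−665, 64]]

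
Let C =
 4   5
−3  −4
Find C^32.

C² = I (check: tr C = 0 and det C = −1), so C^32 = I since 32 is even.

[[1, 0], [0, 1]]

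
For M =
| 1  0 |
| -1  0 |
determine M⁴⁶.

[[1, 0], [-1, 0]]

M² = M (a projection; rank 1, trace 1), so M⁴⁶ = M.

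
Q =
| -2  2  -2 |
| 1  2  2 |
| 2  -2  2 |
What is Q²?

[[2, 4, 4], [4, 2, 6], [-2, -4, -4]]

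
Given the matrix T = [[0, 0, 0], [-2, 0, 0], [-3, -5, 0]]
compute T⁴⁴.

T is strictly triangular, hence nilpotent: T³ = 0, so T⁴⁴ = 0.

[[0, 0, 0], [0, 0, 0], [0, 0, 0]]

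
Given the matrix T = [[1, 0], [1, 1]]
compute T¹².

[[1, 0], [12, 1]]

T = I + N where N = [[0, 0], [1, 0]] is strictly lower-triangular, so N² = 0.
(I + N)¹² = I + 12·N = [[1, 0], [12, 1]].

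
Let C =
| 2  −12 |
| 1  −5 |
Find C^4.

[[−44, 180], [−15, 61]]

tr C = −3 and det C = 2, so the characteristic polynomial is λ² − (−3)λ + (2) with roots −1 and −2.
Eigenvectors give P = [[4, 3], [1, 1]] with P⁻¹ = [[1, −3], [−1, 4]], and C = P·diag(−1, −2)·P⁻¹.
Then C^4 = P·diag(1, 16)·P⁻¹ = [[4, 48], [1, 16]] · [[1, −3], [−1, 4]] = [[−44, 180], [−15, 61]].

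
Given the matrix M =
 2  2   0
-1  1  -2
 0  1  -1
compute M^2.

[[2, 6, -4], [-3, -3, 0], [-1, 0, -1]]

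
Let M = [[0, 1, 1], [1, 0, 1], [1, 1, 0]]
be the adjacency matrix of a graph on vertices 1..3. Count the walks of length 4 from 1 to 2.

The number of length-4 walks from vertex 1 to vertex 2 is entry (1,2) of M⁴, where M is the adjacency matrix.
M² = [[2, 1, 1], [1, 2, 1], [1, 1, 2]]
M³ = [[2, 3, 3], [3, 2, 3], [3, 3, 2]]
M⁴ = [[6, 5, 5], [5, 6, 5], [5, 5, 6]]

5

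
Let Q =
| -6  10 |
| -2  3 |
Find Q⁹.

[[-2556, 5110], [-1022, 2043]]

tr Q = -3 and det Q = 2, so the characteristic polynomial is λ² − (-3)λ + (2) with roots -1 and -2.
Eigenvectors give P = [[2, 5], [1, 2]] with P⁻¹ = [[-2, 5], [1, -2]], and Q = P·diag(-1, -2)·P⁻¹.
Then Q⁹ = P·diag(-1, -512)·P⁻¹ = [[-2, -2560], [-1, -1024]] · [[-2, 5], [1, -2]] = [[-2556, 5110], [-1022, 2043]].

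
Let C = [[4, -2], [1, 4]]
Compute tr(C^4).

136

C^2 = [[14, -16], [8, 14]]
C^3 = [[40, -92], [46, 40]]
C^4 = [[68, -448], [224, 68]]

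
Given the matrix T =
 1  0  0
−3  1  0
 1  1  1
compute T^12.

[[1, 0, 0], [−36, 1, 0], [−186, 12, 1]]

T = I + N where N = [[0, 0, 0], [−3, 0, 0], [1, 1, 0]] is strictly lower-triangular, so N^3 = 0.
(I + N)^12 = I + 12·N + 66·N^2 = [[1, 0, 0], [−36, 1, 0], [−186, 12, 1]].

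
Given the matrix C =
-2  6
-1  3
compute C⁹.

C² = C (a projection; rank 1, trace 1), so C⁹ = C.

[[-2, 6], [-1, 3]]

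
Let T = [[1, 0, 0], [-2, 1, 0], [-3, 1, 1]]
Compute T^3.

[[1, 0, 0], [-6, 1, 0], [-15, 3, 1]]

T = I + N where N = [[0, 0, 0], [-2, 0, 0], [-3, 1, 0]] is strictly lower-triangular, so N^3 = 0.
(I + N)^3 = I + 3·N + 3·N^2 = [[1, 0, 0], [-6, 1, 0], [-15, 3, 1]].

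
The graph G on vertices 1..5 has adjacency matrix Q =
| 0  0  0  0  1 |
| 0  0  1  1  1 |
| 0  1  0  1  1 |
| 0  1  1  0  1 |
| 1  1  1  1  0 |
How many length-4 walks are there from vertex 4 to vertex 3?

The number of length-4 walks from vertex 4 to vertex 3 is entry (4,3) of Q⁴, where Q is the adjacency matrix.
Q² = [[1, 1, 1, 1, 0], [1, 3, 2, 2, 2], [1, 2, 3, 2, 2], [1, 2, 2, 3, 2], [0, 2, 2, 2, 4]]
Q³ = [[0, 2, 2, 2, 4], [2, 6, 7, 7, 8], [2, 7, 6, 7, 8], [2, 7, 7, 6, 8], [4, 8, 8, 8, 6]]
Q⁴ = [[4, 8, 8, 8, 6], [8, 22, 21, 21, 22], [8, 21, 22, 21, 22], [8, 21, 21, 22, 22], [6, 22, 22, 22, 28]]

21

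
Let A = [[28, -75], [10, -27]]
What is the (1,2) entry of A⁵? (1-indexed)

tr A = 1 and det A = -6, so the characteristic polynomial is λ² − (1)λ + (-6) with roots -2 and 3.
Eigenvectors give P = [[-5, 3], [-2, 1]] with P⁻¹ = [[1, -3], [2, -5]], and A = P·diag(-2, 3)·P⁻¹.
Then A⁵ = P·diag(-32, 243)·P⁻¹ = [[160, 729], [64, 243]] · [[1, -3], [2, -5]] = [[1618, -4125], [550, -1407]].

-4125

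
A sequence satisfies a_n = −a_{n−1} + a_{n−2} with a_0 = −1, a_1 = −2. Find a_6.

With companion matrix B = [[−1, 1], [1, 0]], [a_n, a_{n−1}]ᵀ = B·[a_{n−1}, a_{n−2}]ᵀ, so [a_6, a_5]ᵀ = B^5·[a_1, a_0]ᵀ.
B^5 = [[−8, 5], [5, −3]], giving [a_6, a_5]ᵀ = [[11], [−7]].

11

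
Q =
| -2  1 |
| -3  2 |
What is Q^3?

Q² = I (check: tr Q = 0 and det Q = -1), so Q^3 = Q since 3 is odd.

[[-2, 1], [-3, 2]]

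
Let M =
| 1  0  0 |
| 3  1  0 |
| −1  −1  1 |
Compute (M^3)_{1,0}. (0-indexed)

M = I + N where N = [[0, 0, 0], [3, 0, 0], [−1, −1, 0]] is strictly lower-triangular, so N^3 = 0.
(I + N)^3 = I + 3·N + 3·N^2 = [[1, 0, 0], [9, 1, 0], [−12, −3, 1]].

9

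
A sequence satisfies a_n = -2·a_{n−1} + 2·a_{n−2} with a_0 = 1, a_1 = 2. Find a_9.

With companion matrix Q = [[-2, 2], [1, 0]], [a_n, a_{n−1}]ᵀ = Q·[a_{n−1}, a_{n−2}]ᵀ, so [a_9, a_8]ᵀ = Q⁸·[a_1, a_0]ᵀ.
Q⁸ = [[2448, -1792], [-896, 656]], giving [a_9, a_8]ᵀ = [[3104], [-1136]].

3104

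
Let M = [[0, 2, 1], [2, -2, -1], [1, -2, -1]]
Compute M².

[[5, -6, -3], [-5, 10, 5], [-5, 8, 4]]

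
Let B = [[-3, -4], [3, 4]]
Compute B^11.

B² = B (a projection; rank 1, trace 1), so B^11 = B.

[[-3, -4], [3, 4]]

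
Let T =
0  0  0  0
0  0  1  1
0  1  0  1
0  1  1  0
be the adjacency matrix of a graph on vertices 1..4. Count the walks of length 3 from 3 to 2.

3

The number of length-3 walks from vertex 3 to vertex 2 is entry (3,2) of T^3, where T is the adjacency matrix.
T^2 = [[0, 0, 0, 0], [0, 2, 1, 1], [0, 1, 2, 1], [0, 1, 1, 2]]
T^3 = [[0, 0, 0, 0], [0, 2, 3, 3], [0, 3, 2, 3], [0, 3, 3, 2]]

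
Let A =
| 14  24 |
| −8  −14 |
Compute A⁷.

[[896, 1536], [−512, −896]]

tr A = 0 and det A = −4, so the characteristic polynomial is λ² − (0)λ + (−4) with roots −2 and 2.
Eigenvectors give P = [[3, −2], [−2, 1]] with P⁻¹ = [[−1, −2], [−2, −3]], and A = P·diag(−2, 2)·P⁻¹.
Then A⁷ = P·diag(−128, 128)·P⁻¹ = [[−384, −256], [256, 128]] · [[−1, −2], [−2, −3]] = [[896, 1536], [−512, −896]].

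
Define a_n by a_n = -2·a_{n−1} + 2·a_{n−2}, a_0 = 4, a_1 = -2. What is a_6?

With companion matrix Q = [[-2, 2], [1, 0]], [a_n, a_{n−1}]ᵀ = Q·[a_{n−1}, a_{n−2}]ᵀ, so [a_6, a_5]ᵀ = Q⁵·[a_1, a_0]ᵀ.
Q⁵ = [[-120, 88], [44, -32]], giving [a_6, a_5]ᵀ = [[592], [-216]].

592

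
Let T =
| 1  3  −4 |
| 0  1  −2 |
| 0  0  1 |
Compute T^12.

[[1, 36, −444], [0, 1, −24], [0, 0, 1]]

T = I + N where N = [[0, 3, −4], [0, 0, −2], [0, 0, 0]] is strictly upper-triangular, so N^3 = 0.
(I + N)^12 = I + 12·N + 66·N^2 = [[1, 36, −444], [0, 1, −24], [0, 0, 1]].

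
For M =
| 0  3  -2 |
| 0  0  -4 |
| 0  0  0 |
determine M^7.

[[0, 0, 0], [0, 0, 0], [0, 0, 0]]

M is strictly triangular, hence nilpotent: M^3 = 0, so M^7 = 0.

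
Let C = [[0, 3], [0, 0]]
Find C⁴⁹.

[[0, 0], [0, 0]]

C is strictly triangular, hence nilpotent: C² = 0, so C⁴⁹ = 0.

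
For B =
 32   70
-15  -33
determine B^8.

tr B = -1 and det B = -6, so the characteristic polynomial is λ² − (-1)λ + (-6) with roots -3 and 2.
Eigenvectors give P = [[-2, 7], [1, -3]] with P⁻¹ = [[3, 7], [1, 2]], and B = P·diag(-3, 2)·P⁻¹.
Then B^8 = P·diag(6561, 256)·P⁻¹ = [[-13122, 1792], [6561, -768]] · [[3, 7], [1, 2]] = [[-37574, -88270], [18915, 44391]].

[[-37574, -88270], [18915, 44391]]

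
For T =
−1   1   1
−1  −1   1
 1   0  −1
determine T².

[[1, −2, −1], [3, 0, −3], [−2, 1, 2]]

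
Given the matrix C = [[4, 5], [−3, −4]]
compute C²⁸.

C² = I (check: tr C = 0 and det C = −1), so C²⁸ = I since 28 is even.

[[1, 0], [0, 1]]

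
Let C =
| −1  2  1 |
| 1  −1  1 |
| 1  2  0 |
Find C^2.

[[4, −2, 1], [−1, 5, 0], [1, 0, 3]]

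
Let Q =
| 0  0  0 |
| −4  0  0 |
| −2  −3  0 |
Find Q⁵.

[[0, 0, 0], [0, 0, 0], [0, 0, 0]]

Q is strictly triangular, hence nilpotent: Q³ = 0, so Q⁵ = 0.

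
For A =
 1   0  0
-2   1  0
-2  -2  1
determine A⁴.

[[1, 0, 0], [-8, 1, 0], [16, -8, 1]]

A = I + N where N = [[0, 0, 0], [-2, 0, 0], [-2, -2, 0]] is strictly lower-triangular, so N³ = 0.
(I + N)⁴ = I + 4·N + 6·N² = [[1, 0, 0], [-8, 1, 0], [16, -8, 1]].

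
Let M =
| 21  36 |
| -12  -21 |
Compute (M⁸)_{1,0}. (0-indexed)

tr M = 0 and det M = -9, so the characteristic polynomial is λ² − (0)λ + (-9) with roots 3 and -3.
Eigenvectors give P = [[-2, -3], [1, 2]] with P⁻¹ = [[-2, -3], [1, 2]], and M = P·diag(3, -3)·P⁻¹.
Then M⁸ = P·diag(6561, 6561)·P⁻¹ = [[-13122, -19683], [6561, 13122]] · [[-2, -3], [1, 2]] = [[6561, 0], [0, 6561]].

0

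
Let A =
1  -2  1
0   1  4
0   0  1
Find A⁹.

[[1, -18, -279], [0, 1, 36], [0, 0, 1]]

A = I + N where N = [[0, -2, 1], [0, 0, 4], [0, 0, 0]] is strictly upper-triangular, so N³ = 0.
(I + N)⁹ = I + 9·N + 36·N² = [[1, -18, -279], [0, 1, 36], [0, 0, 1]].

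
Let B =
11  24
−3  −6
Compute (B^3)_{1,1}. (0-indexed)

−144

tr B = 5 and det B = 6, so the characteristic polynomial is λ² − (5)λ + (6) with roots 2 and 3.
Eigenvectors give P = [[8, −3], [−3, 1]] with P⁻¹ = [[−1, −3], [−3, −8]], and B = P·diag(2, 3)·P⁻¹.
Then B^3 = P·diag(8, 27)·P⁻¹ = [[64, −81], [−24, 27]] · [[−1, −3], [−3, −8]] = [[179, 456], [−57, −144]].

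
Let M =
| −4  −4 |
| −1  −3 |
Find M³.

[[−108, −164], [−41, −67]]

M² = [[20, 28], [7, 13]]
M³ = [[−108, −164], [−41, −67]]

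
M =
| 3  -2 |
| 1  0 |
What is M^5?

tr M = 3 and det M = 2, so the characteristic polynomial is λ² − (3)λ + (2) with roots 1 and 2.
Eigenvectors give P = [[1, 2], [1, 1]] with P⁻¹ = [[-1, 2], [1, -1]], and M = P·diag(1, 2)·P⁻¹.
Then M^5 = P·diag(1, 32)·P⁻¹ = [[1, 64], [1, 32]] · [[-1, 2], [1, -1]] = [[63, -62], [31, -30]].

[[63, -62], [31, -30]]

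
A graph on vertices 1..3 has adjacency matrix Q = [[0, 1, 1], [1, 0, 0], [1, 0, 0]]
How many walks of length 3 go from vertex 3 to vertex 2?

0

The number of length-3 walks from vertex 3 to vertex 2 is entry (3,2) of Q³, where Q is the adjacency matrix.
Q² = [[2, 0, 0], [0, 1, 1], [0, 1, 1]]
Q³ = [[0, 2, 2], [2, 0, 0], [2, 0, 0]]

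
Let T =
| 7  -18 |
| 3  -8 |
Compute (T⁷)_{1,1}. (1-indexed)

259

tr T = -1 and det T = -2, so the characteristic polynomial is λ² − (-1)λ + (-2) with roots 1 and -2.
Eigenvectors give P = [[3, 2], [1, 1]] with P⁻¹ = [[1, -2], [-1, 3]], and T = P·diag(1, -2)·P⁻¹.
Then T⁷ = P·diag(1, -128)·P⁻¹ = [[3, -256], [1, -128]] · [[1, -2], [-1, 3]] = [[259, -774], [129, -386]].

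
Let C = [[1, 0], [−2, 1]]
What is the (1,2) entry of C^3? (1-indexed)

C = I + N where N = [[0, 0], [−2, 0]] is strictly lower-triangular, so N^2 = 0.
(I + N)^3 = I + 3·N = [[1, 0], [−6, 1]].

0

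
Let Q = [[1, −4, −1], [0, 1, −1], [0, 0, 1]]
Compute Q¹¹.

Q = I + N where N = [[0, −4, −1], [0, 0, −1], [0, 0, 0]] is strictly upper-triangular, so N³ = 0.
(I + N)¹¹ = I + 11·N + 55·N² = [[1, −44, 209], [0, 1, −11], [0, 0, 1]].

[[1, −44, 209], [0, 1, −11], [0, 0, 1]]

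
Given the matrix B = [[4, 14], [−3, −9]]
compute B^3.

tr B = −5 and det B = 6, so the characteristic polynomial is λ² − (−5)λ + (6) with roots −3 and −2.
Eigenvectors give P = [[−2, 7], [1, −3]] with P⁻¹ = [[3, 7], [1, 2]], and B = P·diag(−3, −2)·P⁻¹.
Then B^3 = P·diag(−27, −8)·P⁻¹ = [[54, −56], [−27, 24]] · [[3, 7], [1, 2]] = [[106, 266], [−57, −141]].

[[106, 266], [−57, −141]]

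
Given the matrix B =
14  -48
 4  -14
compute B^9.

[[3584, -12288], [1024, -3584]]

tr B = 0 and det B = -4, so the characteristic polynomial is λ² − (0)λ + (-4) with roots -2 and 2.
Eigenvectors give P = [[3, 4], [1, 1]] with P⁻¹ = [[-1, 4], [1, -3]], and B = P·diag(-2, 2)·P⁻¹.
Then B^9 = P·diag(-512, 512)·P⁻¹ = [[-1536, 2048], [-512, 512]] · [[-1, 4], [1, -3]] = [[3584, -12288], [1024, -3584]].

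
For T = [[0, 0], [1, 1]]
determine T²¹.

T² = T (a projection; rank 1, trace 1), so T²¹ = T.

[[0, 0], [1, 1]]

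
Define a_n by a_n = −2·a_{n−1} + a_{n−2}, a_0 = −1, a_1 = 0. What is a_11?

With companion matrix T = [[−2, 1], [1, 0]], [a_n, a_{n−1}]ᵀ = T·[a_{n−1}, a_{n−2}]ᵀ, so [a_11, a_10]ᵀ = T¹⁰·[a_1, a_0]ᵀ.
T¹⁰ = [[5741, −2378], [−2378, 985]], giving [a_11, a_10]ᵀ = [[2378], [−985]].

2378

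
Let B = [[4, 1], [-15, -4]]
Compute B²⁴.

[[1, 0], [0, 1]]

B² = I (check: tr B = 0 and det B = -1), so B²⁴ = I since 24 is even.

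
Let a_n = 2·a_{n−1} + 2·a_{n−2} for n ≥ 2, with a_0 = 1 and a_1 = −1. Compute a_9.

With companion matrix C = [[2, 2], [1, 0]], [a_n, a_{n−1}]ᵀ = C·[a_{n−1}, a_{n−2}]ᵀ, so [a_9, a_8]ᵀ = C^8·[a_1, a_0]ᵀ.
C^8 = [[2448, 1792], [896, 656]], giving [a_9, a_8]ᵀ = [[−656], [−240]].

−656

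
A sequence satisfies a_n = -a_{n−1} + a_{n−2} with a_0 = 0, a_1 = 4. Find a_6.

With companion matrix C = [[-1, 1], [1, 0]], [a_n, a_{n−1}]ᵀ = C·[a_{n−1}, a_{n−2}]ᵀ, so [a_6, a_5]ᵀ = C^5·[a_1, a_0]ᵀ.
C^5 = [[-8, 5], [5, -3]], giving [a_6, a_5]ᵀ = [[-32], [20]].

-32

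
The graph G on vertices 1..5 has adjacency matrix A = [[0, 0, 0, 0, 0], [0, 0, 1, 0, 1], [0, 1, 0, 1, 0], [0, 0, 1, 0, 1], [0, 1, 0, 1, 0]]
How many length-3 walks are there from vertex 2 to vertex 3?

The number of length-3 walks from vertex 2 to vertex 3 is entry (2,3) of A³, where A is the adjacency matrix.
A² = [[0, 0, 0, 0, 0], [0, 2, 0, 2, 0], [0, 0, 2, 0, 2], [0, 2, 0, 2, 0], [0, 0, 2, 0, 2]]
A³ = [[0, 0, 0, 0, 0], [0, 0, 4, 0, 4], [0, 4, 0, 4, 0], [0, 0, 4, 0, 4], [0, 4, 0, 4, 0]]

4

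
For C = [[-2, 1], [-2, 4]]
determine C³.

[[-8, 10], [-20, 52]]

C² = [[2, 2], [-4, 14]]
C³ = [[-8, 10], [-20, 52]]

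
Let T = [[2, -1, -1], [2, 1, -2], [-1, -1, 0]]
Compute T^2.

[[3, -2, 0], [8, 1, -4], [-4, 0, 3]]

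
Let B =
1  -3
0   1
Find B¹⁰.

B = I + N where N = [[0, -3], [0, 0]] is strictly upper-triangular, so N² = 0.
(I + N)¹⁰ = I + 10·N = [[1, -30], [0, 1]].

[[1, -30], [0, 1]]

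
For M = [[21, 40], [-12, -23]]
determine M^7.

[[10941, 21880], [-6564, -13127]]

tr M = -2 and det M = -3, so the characteristic polynomial is λ² − (-2)λ + (-3) with roots -3 and 1.
Eigenvectors give P = [[-5, -2], [3, 1]] with P⁻¹ = [[1, 2], [-3, -5]], and M = P·diag(-3, 1)·P⁻¹.
Then M^7 = P·diag(-2187, 1)·P⁻¹ = [[10935, -2], [-6561, 1]] · [[1, 2], [-3, -5]] = [[10941, 21880], [-6564, -13127]].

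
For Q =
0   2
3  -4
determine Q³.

[[-24, 44], [66, -112]]

Q² = [[6, -8], [-12, 22]]
Q³ = [[-24, 44], [66, -112]]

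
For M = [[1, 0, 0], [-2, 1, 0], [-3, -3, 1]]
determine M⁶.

[[1, 0, 0], [-12, 1, 0], [72, -18, 1]]

M = I + N where N = [[0, 0, 0], [-2, 0, 0], [-3, -3, 0]] is strictly lower-triangular, so N³ = 0.
(I + N)⁶ = I + 6·N + 15·N² = [[1, 0, 0], [-12, 1, 0], [72, -18, 1]].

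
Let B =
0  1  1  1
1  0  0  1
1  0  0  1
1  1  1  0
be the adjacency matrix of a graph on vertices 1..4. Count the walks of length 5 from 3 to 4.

29

The number of length-5 walks from vertex 3 to vertex 4 is entry (3,4) of B⁵, where B is the adjacency matrix.
B² = [[3, 1, 1, 2], [1, 2, 2, 1], [1, 2, 2, 1], [2, 1, 1, 3]]
B³ = [[4, 5, 5, 5], [5, 2, 2, 5], [5, 2, 2, 5], [5, 5, 5, 4]]
B⁴ = [[15, 9, 9, 14], [9, 10, 10, 9], [9, 10, 10, 9], [14, 9, 9, 15]]
B⁵ = [[32, 29, 29, 33], [29, 18, 18, 29], [29, 18, 18, 29], [33, 29, 29, 32]]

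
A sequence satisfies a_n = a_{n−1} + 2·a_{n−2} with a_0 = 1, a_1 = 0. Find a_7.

With companion matrix M = [[1, 2], [1, 0]], [a_n, a_{n−1}]ᵀ = M·[a_{n−1}, a_{n−2}]ᵀ, so [a_7, a_6]ᵀ = M⁶·[a_1, a_0]ᵀ.
M⁶ = [[43, 42], [21, 22]], giving [a_7, a_6]ᵀ = [[42], [22]].

42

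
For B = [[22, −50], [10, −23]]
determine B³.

tr B = −1 and det B = −6, so the characteristic polynomial is λ² − (−1)λ + (−6) with roots 2 and −3.
Eigenvectors give P = [[−5, 2], [−2, 1]] with P⁻¹ = [[−1, 2], [−2, 5]], and B = P·diag(2, −3)·P⁻¹.
Then B³ = P·diag(8, −27)·P⁻¹ = [[−40, −54], [−16, −27]] · [[−1, 2], [−2, 5]] = [[148, −350], [70, −167]].

[[148, −350], [70, −167]]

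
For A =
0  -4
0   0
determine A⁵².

[[0, 0], [0, 0]]

A is strictly triangular, hence nilpotent: A² = 0, so A⁵² = 0.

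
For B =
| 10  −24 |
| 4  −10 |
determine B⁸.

[[256, 0], [0, 256]]

tr B = 0 and det B = −4, so the characteristic polynomial is λ² − (0)λ + (−4) with roots 2 and −2.
Eigenvectors give P = [[−3, −2], [−1, −1]] with P⁻¹ = [[−1, 2], [1, −3]], and B = P·diag(2, −2)·P⁻¹.
Then B⁸ = P·diag(256, 256)·P⁻¹ = [[−768, −512], [−256, −256]] · [[−1, 2], [1, −3]] = [[256, 0], [0, 256]].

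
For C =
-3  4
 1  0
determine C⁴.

[[205, -204], [-51, 52]]

C² = [[13, -12], [-3, 4]]
C³ = [[-51, 52], [13, -12]]
C⁴ = [[205, -204], [-51, 52]]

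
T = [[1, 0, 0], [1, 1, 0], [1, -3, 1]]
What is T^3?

T = I + N where N = [[0, 0, 0], [1, 0, 0], [1, -3, 0]] is strictly lower-triangular, so N^3 = 0.
(I + N)^3 = I + 3·N + 3·N^2 = [[1, 0, 0], [3, 1, 0], [-6, -9, 1]].

[[1, 0, 0], [3, 1, 0], [-6, -9, 1]]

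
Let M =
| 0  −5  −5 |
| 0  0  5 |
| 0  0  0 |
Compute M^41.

M is strictly triangular, hence nilpotent: M^3 = 0, so M^41 = 0.

[[0, 0, 0], [0, 0, 0], [0, 0, 0]]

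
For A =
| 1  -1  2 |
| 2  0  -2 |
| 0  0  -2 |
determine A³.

A² = [[-1, -1, 0], [2, -2, 8], [0, 0, 4]]
A³ = [[-3, 1, 0], [-2, -2, -8], [0, 0, -8]]

[[-3, 1, 0], [-2, -2, -8], [0, 0, -8]]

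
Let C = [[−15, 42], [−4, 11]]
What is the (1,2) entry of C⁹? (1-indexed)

413322

tr C = −4 and det C = 3, so the characteristic polynomial is λ² − (−4)λ + (3) with roots −1 and −3.
Eigenvectors give P = [[3, 7], [1, 2]] with P⁻¹ = [[−2, 7], [1, −3]], and C = P·diag(−1, −3)·P⁻¹.
Then C⁹ = P·diag(−1, −19683)·P⁻¹ = [[−3, −137781], [−1, −39366]] · [[−2, 7], [1, −3]] = [[−137775, 413322], [−39364, 118091]].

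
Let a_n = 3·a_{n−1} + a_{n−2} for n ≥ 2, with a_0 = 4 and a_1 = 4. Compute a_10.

With companion matrix A = [[3, 1], [1, 0]], [a_n, a_{n−1}]ᵀ = A·[a_{n−1}, a_{n−2}]ᵀ, so [a_10, a_9]ᵀ = A^9·[a_1, a_0]ᵀ.
A^9 = [[42837, 12970], [12970, 3927]], giving [a_10, a_9]ᵀ = [[223228], [67588]].

223228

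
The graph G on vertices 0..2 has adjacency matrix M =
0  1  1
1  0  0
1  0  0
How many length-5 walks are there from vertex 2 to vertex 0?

The number of length-5 walks from vertex 2 to vertex 0 is entry (2,0) of M⁵, where M is the adjacency matrix.
M² = [[2, 0, 0], [0, 1, 1], [0, 1, 1]]
M³ = [[0, 2, 2], [2, 0, 0], [2, 0, 0]]
M⁴ = [[4, 0, 0], [0, 2, 2], [0, 2, 2]]
M⁵ = [[0, 4, 4], [4, 0, 0], [4, 0, 0]]

4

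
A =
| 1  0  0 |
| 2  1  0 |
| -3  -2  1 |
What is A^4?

[[1, 0, 0], [8, 1, 0], [-36, -8, 1]]

A = I + N where N = [[0, 0, 0], [2, 0, 0], [-3, -2, 0]] is strictly lower-triangular, so N^3 = 0.
(I + N)^4 = I + 4·N + 6·N^2 = [[1, 0, 0], [8, 1, 0], [-36, -8, 1]].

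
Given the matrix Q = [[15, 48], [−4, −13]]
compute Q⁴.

tr Q = 2 and det Q = −3, so the characteristic polynomial is λ² − (2)λ + (−3) with roots −1 and 3.
Eigenvectors give P = [[−3, 4], [1, −1]] with P⁻¹ = [[1, 4], [1, 3]], and Q = P·diag(−1, 3)·P⁻¹.
Then Q⁴ = P·diag(1, 81)·P⁻¹ = [[−3, 324], [1, −81]] · [[1, 4], [1, 3]] = [[321, 960], [−80, −239]].

[[321, 960], [−80, −239]]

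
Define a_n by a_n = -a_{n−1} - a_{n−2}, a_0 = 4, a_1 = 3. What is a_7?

With companion matrix M = [[-1, -1], [1, 0]], [a_n, a_{n−1}]ᵀ = M·[a_{n−1}, a_{n−2}]ᵀ, so [a_7, a_6]ᵀ = M⁶·[a_1, a_0]ᵀ.
M⁶ = [[1, 0], [0, 1]], giving [a_7, a_6]ᵀ = [[3], [4]].

3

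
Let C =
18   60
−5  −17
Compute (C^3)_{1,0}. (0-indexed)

−35

tr C = 1 and det C = −6, so the characteristic polynomial is λ² − (1)λ + (−6) with roots −2 and 3.
Eigenvectors give P = [[3, −4], [−1, 1]] with P⁻¹ = [[−1, −4], [−1, −3]], and C = P·diag(−2, 3)·P⁻¹.
Then C^3 = P·diag(−8, 27)·P⁻¹ = [[−24, −108], [8, 27]] · [[−1, −4], [−1, −3]] = [[132, 420], [−35, −113]].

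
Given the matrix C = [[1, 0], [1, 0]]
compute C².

[[1, 0], [1, 0]]

C² = C (a projection; rank 1, trace 1), so C² = C.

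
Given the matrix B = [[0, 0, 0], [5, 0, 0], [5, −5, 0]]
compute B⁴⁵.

[[0, 0, 0], [0, 0, 0], [0, 0, 0]]

B is strictly triangular, hence nilpotent: B³ = 0, so B⁴⁵ = 0.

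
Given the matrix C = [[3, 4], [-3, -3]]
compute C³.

[[-9, -12], [9, 9]]

C² = [[-3, 0], [0, -3]]
C³ = [[-9, -12], [9, 9]]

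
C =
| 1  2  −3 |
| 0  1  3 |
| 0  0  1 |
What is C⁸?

C = I + N where N = [[0, 2, −3], [0, 0, 3], [0, 0, 0]] is strictly upper-triangular, so N³ = 0.
(I + N)⁸ = I + 8·N + 28·N² = [[1, 16, 144], [0, 1, 24], [0, 0, 1]].

[[1, 16, 144], [0, 1, 24], [0, 0, 1]]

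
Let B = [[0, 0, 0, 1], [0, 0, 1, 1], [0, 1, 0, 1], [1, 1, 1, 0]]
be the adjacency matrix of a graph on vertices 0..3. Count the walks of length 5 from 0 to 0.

The number of length-5 walks from vertex 0 to vertex 0 is entry (0,0) of B⁵, where B is the adjacency matrix.
B² = [[1, 1, 1, 0], [1, 2, 1, 1], [1, 1, 2, 1], [0, 1, 1, 3]]
B³ = [[0, 1, 1, 3], [1, 2, 3, 4], [1, 3, 2, 4], [3, 4, 4, 2]]
B⁴ = [[3, 4, 4, 2], [4, 7, 6, 6], [4, 6, 7, 6], [2, 6, 6, 11]]
B⁵ = [[2, 6, 6, 11], [6, 12, 13, 17], [6, 13, 12, 17], [11, 17, 17, 14]]

2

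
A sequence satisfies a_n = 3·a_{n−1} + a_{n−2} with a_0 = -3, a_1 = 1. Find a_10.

With companion matrix A = [[3, 1], [1, 0]], [a_n, a_{n−1}]ᵀ = A·[a_{n−1}, a_{n−2}]ᵀ, so [a_10, a_9]ᵀ = A⁹·[a_1, a_0]ᵀ.
A⁹ = [[42837, 12970], [12970, 3927]], giving [a_10, a_9]ᵀ = [[3927], [1189]].

3927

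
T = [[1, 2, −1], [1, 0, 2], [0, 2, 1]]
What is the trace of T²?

14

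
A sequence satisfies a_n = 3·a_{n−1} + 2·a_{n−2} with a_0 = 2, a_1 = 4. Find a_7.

With companion matrix M = [[3, 2], [1, 0]], [a_n, a_{n−1}]ᵀ = M·[a_{n−1}, a_{n−2}]ᵀ, so [a_7, a_6]ᵀ = M⁶·[a_1, a_0]ᵀ.
M⁶ = [[1763, 990], [495, 278]], giving [a_7, a_6]ᵀ = [[9032], [2536]].

9032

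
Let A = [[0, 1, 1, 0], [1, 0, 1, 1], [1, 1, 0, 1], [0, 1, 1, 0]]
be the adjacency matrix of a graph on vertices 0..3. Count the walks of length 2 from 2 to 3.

The number of length-2 walks from vertex 2 to vertex 3 is entry (2,3) of A², where A is the adjacency matrix.
A² = [[2, 1, 1, 2], [1, 3, 2, 1], [1, 2, 3, 1], [2, 1, 1, 2]]

1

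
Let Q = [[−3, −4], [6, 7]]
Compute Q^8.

[[−13119, −13120], [19680, 19681]]

tr Q = 4 and det Q = 3, so the characteristic polynomial is λ² − (4)λ + (3) with roots 3 and 1.
Eigenvectors give P = [[−2, −1], [3, 1]] with P⁻¹ = [[1, 1], [−3, −2]], and Q = P·diag(3, 1)·P⁻¹.
Then Q^8 = P·diag(6561, 1)·P⁻¹ = [[−13122, −1], [19683, 1]] · [[1, 1], [−3, −2]] = [[−13119, −13120], [19680, 19681]].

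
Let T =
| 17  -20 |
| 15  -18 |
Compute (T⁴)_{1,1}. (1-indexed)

tr T = -1 and det T = -6, so the characteristic polynomial is λ² − (-1)λ + (-6) with roots 2 and -3.
Eigenvectors give P = [[-4, 1], [-3, 1]] with P⁻¹ = [[-1, 1], [-3, 4]], and T = P·diag(2, -3)·P⁻¹.
Then T⁴ = P·diag(16, 81)·P⁻¹ = [[-64, 81], [-48, 81]] · [[-1, 1], [-3, 4]] = [[-179, 260], [-195, 276]].

-179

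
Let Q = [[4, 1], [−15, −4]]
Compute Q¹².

[[1, 0], [0, 1]]

Q² = I (check: tr Q = 0 and det Q = −1), so Q¹² = I since 12 is even.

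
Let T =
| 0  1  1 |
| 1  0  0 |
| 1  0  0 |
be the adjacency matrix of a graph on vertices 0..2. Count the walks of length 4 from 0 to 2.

The number of length-4 walks from vertex 0 to vertex 2 is entry (0,2) of T⁴, where T is the adjacency matrix.
T² = [[2, 0, 0], [0, 1, 1], [0, 1, 1]]
T³ = [[0, 2, 2], [2, 0, 0], [2, 0, 0]]
T⁴ = [[4, 0, 0], [0, 2, 2], [0, 2, 2]]

0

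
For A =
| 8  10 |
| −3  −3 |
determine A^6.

[[4054, 6650], [−1995, −3261]]

tr A = 5 and det A = 6, so the characteristic polynomial is λ² − (5)λ + (6) with roots 2 and 3.
Eigenvectors give P = [[−5, −2], [3, 1]] with P⁻¹ = [[1, 2], [−3, −5]], and A = P·diag(2, 3)·P⁻¹.
Then A^6 = P·diag(64, 729)·P⁻¹ = [[−320, −1458], [192, 729]] · [[1, 2], [−3, −5]] = [[4054, 6650], [−1995, −3261]].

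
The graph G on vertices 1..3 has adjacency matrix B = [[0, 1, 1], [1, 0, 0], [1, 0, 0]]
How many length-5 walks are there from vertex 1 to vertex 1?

The number of length-5 walks from vertex 1 to vertex 1 is entry (1,1) of B⁵, where B is the adjacency matrix.
B² = [[2, 0, 0], [0, 1, 1], [0, 1, 1]]
B³ = [[0, 2, 2], [2, 0, 0], [2, 0, 0]]
B⁴ = [[4, 0, 0], [0, 2, 2], [0, 2, 2]]
B⁵ = [[0, 4, 4], [4, 0, 0], [4, 0, 0]]

0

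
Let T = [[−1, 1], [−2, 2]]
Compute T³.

T² = T (a projection; rank 1, trace 1), so T³ = T.

[[−1, 1], [−2, 2]]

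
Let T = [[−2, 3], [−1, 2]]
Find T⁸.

[[1, 0], [0, 1]]

T² = I (check: tr T = 0 and det T = −1), so T⁸ = I since 8 is even.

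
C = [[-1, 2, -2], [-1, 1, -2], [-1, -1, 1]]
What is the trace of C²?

7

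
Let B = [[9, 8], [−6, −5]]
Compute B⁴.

tr B = 4 and det B = 3, so the characteristic polynomial is λ² − (4)λ + (3) with roots 1 and 3.
Eigenvectors give P = [[1, 4], [−1, −3]] with P⁻¹ = [[−3, −4], [1, 1]], and B = P·diag(1, 3)·P⁻¹.
Then B⁴ = P·diag(1, 81)·P⁻¹ = [[1, 324], [−1, −243]] · [[−3, −4], [1, 1]] = [[321, 320], [−240, −239]].

[[321, 320], [−240, −239]]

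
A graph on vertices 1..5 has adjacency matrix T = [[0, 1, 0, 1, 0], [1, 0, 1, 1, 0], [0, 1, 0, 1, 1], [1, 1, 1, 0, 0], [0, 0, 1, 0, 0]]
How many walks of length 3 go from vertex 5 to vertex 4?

The number of length-3 walks from vertex 5 to vertex 4 is entry (5,4) of T³, where T is the adjacency matrix.
T² = [[2, 1, 2, 1, 0], [1, 3, 1, 2, 1], [2, 1, 3, 1, 0], [1, 2, 1, 3, 1], [0, 1, 0, 1, 1]]
T³ = [[2, 5, 2, 5, 2], [5, 4, 6, 5, 1], [2, 6, 2, 6, 3], [5, 5, 6, 4, 1], [2, 1, 3, 1, 0]]

1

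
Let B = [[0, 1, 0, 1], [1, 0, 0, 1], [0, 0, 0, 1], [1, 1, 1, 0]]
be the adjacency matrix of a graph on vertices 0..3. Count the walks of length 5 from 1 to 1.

12

The number of length-5 walks from vertex 1 to vertex 1 is entry (1,1) of B⁵, where B is the adjacency matrix.
B² = [[2, 1, 1, 1], [1, 2, 1, 1], [1, 1, 1, 0], [1, 1, 0, 3]]
B³ = [[2, 3, 1, 4], [3, 2, 1, 4], [1, 1, 0, 3], [4, 4, 3, 2]]
B⁴ = [[7, 6, 4, 6], [6, 7, 4, 6], [4, 4, 3, 2], [6, 6, 2, 11]]
B⁵ = [[12, 13, 6, 17], [13, 12, 6, 17], [6, 6, 2, 11], [17, 17, 11, 14]]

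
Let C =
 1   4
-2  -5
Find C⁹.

tr C = -4 and det C = 3, so the characteristic polynomial is λ² − (-4)λ + (3) with roots -3 and -1.
Eigenvectors give P = [[-1, -2], [1, 1]] with P⁻¹ = [[1, 2], [-1, -1]], and C = P·diag(-3, -1)·P⁻¹.
Then C⁹ = P·diag(-19683, -1)·P⁻¹ = [[19683, 2], [-19683, -1]] · [[1, 2], [-1, -1]] = [[19681, 39364], [-19682, -39365]].

[[19681, 39364], [-19682, -39365]]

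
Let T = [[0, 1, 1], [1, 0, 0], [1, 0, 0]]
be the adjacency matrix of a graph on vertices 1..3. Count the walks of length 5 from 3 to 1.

4

The number of length-5 walks from vertex 3 to vertex 1 is entry (3,1) of T⁵, where T is the adjacency matrix.
T² = [[2, 0, 0], [0, 1, 1], [0, 1, 1]]
T³ = [[0, 2, 2], [2, 0, 0], [2, 0, 0]]
T⁴ = [[4, 0, 0], [0, 2, 2], [0, 2, 2]]
T⁵ = [[0, 4, 4], [4, 0, 0], [4, 0, 0]]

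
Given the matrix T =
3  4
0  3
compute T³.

[[27, 108], [0, 27]]

T² = [[9, 24], [0, 9]]
T³ = [[27, 108], [0, 27]]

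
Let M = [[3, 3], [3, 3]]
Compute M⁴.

[[648, 648], [648, 648]]

M² = [[18, 18], [18, 18]]
M³ = [[108, 108], [108, 108]]
M⁴ = [[648, 648], [648, 648]]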